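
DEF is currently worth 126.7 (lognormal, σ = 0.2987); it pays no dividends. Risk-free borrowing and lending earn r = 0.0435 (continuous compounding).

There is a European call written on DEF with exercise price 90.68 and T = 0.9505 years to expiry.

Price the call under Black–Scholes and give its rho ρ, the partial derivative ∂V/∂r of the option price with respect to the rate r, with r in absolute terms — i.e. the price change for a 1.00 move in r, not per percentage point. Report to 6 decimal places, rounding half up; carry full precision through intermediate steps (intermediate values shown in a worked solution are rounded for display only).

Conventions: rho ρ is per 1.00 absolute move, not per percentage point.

σ√T = 0.2987·√0.9505 = 0.291213
d₁ = (ln(S/K) + (r+σ²/2)T) / (σ√T) = (ln(126.7/90.68) + (0.0435+0.2987²/2)·0.9505) / 0.291213 = (0.334485 + 0.083749) / 0.291213 = 1.436179
d₂ = d₁ − σ√T = 1.436179 − 0.291213 = 1.144966
e^{−rT} = 0.959496
N(d₁) = 0.924524,  N(d₂) = 0.873888
Call price V = S·N(d₁) − K·e^{−rT}·N(d₂) = 117.137235 − 76.034521 = 41.102714
ρ = K·T·e^{−rT}·N(d₂) = 72.270813

price = 41.102714
ρ = 72.270813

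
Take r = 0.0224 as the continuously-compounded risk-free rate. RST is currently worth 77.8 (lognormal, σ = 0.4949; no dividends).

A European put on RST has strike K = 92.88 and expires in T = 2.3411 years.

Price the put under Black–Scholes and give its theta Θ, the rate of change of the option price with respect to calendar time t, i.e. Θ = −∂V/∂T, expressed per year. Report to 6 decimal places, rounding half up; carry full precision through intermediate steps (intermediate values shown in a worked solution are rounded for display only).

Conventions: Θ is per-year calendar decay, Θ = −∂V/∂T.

σ√T = 0.4949·√2.3411 = 0.757229
d₁ = (ln(S/K) + (r+σ²/2)T) / (σ√T) = (ln(77.8/92.88) + (0.0224+0.4949²/2)·2.3411) / 0.757229 = (-0.177167 + 0.339139) / 0.757229 = 0.213901
d₂ = d₁ − σ√T = 0.213901 − 0.757229 = -0.543329
e^{−rT} = 0.948911
N(−d₁) = 0.415312,  N(−d₂) = 0.706548
Put price V = K·e^{−rT}·N(−d₂) − S·N(−d₁) = 62.271502 − 32.311293 = 29.960209
φ(d₁) = (1/√(2π))·e^{−d₁²/2} = 0.389919
Θ = −S·φ(d₁)·σ/(2√T) + r·K·e^{−rT}·N(−d₂) = −4.906049 + 1.394882 = -3.511167

price = 29.960209
Θ = -3.511167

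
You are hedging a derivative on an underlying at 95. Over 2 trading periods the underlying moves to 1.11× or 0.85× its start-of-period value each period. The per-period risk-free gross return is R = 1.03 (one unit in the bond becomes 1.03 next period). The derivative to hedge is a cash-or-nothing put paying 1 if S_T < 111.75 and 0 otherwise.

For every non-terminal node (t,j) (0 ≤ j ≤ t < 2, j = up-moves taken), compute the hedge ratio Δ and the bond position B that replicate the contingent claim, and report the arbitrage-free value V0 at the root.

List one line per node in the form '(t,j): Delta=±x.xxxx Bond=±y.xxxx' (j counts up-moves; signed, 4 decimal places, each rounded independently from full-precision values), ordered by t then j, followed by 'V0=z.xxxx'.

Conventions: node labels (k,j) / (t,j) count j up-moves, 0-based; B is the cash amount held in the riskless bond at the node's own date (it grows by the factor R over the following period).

(0,0): Delta=-0.0272 Bond=3.0760
(1,0): Delta=0.0000 Bond=0.9709
(1,1): Delta=-0.0365 Bond=4.1449
V0=0.4908

Under the risk-neutral measure, an up-move has probability p* = (R−d)/(u−d) = 0.6923 and values discount at R = 1.03.
Terminal payoffs: V(2,0)=1.0000, V(2,1)=1.0000, V(2,2)=0.0000
(1,0): S=80.7500. Δ = (V_up−V_dn)/(S_up−S_dn) = (1.0000−1.0000)/(89.6325−68.6375) = 0.0000. V = [p*·1.0000 + (1−p*)·1.0000]/1.03 = 0.9709. B = V − Δ·S = 0.9709.
(1,1): S=105.4500. Δ = (V_up−V_dn)/(S_up−S_dn) = (0.0000−1.0000)/(117.0495−89.6325) = -0.0365. V = [p*·0.0000 + (1−p*)·1.0000]/1.03 = 0.2987. B = V − Δ·S = 4.1449.
(0,0): S=95.0000. Δ = (V_up−V_dn)/(S_up−S_dn) = (0.2987−0.9709)/(105.4500−80.7500) = -0.0272. V = [p*·0.2987 + (1−p*)·0.9709]/1.03 = 0.4908. B = V − Δ·S = 3.0760.
As a check, the time-0 holding Δ(0,0)·S0 + B(0,0) comes to 0.4908 — exactly V0.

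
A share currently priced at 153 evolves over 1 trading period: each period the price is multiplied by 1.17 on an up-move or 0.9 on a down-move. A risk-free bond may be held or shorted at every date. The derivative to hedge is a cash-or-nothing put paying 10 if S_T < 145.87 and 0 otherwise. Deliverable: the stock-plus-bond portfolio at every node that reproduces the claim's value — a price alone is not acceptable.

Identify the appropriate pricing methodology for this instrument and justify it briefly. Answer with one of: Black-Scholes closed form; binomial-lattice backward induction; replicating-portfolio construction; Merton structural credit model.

Key observation: what is demanded is not a single number but the (Δ, B) position at each node of the 1.17/0.9 tree starting at 153; constructing those positions is the replicating-portfolio method.

framework: replicating-portfolio construction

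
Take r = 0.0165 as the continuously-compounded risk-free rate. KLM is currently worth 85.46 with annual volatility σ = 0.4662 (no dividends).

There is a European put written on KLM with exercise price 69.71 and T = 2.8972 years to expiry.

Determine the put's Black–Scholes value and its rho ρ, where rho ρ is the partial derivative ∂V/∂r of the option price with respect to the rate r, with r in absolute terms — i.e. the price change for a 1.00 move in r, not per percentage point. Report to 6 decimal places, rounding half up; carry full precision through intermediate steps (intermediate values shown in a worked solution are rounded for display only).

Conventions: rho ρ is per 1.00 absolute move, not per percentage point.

σ√T = 0.4662·√2.8972 = 0.793527
d₁ = (ln(S/K) + (r+σ²/2)T) / (σ√T) = (ln(85.46/69.71) + (0.0165+0.4662²/2)·2.8972) / 0.793527 = (0.203705 + 0.362646) / 0.793527 = 0.713714
d₂ = d₁ − σ√T = 0.713714 − 0.793527 = -0.079813
e^{−rT} = 0.953321
N(−d₁) = 0.237702,  N(−d₂) = 0.531807
Put price V = K·e^{−rT}·N(−d₂) − S·N(−d₁) = 35.341765 − 20.314027 = 15.027738
ρ = −K·T·e^{−rT}·N(−d₂) = -102.392163

price = 15.027738
ρ = -102.392163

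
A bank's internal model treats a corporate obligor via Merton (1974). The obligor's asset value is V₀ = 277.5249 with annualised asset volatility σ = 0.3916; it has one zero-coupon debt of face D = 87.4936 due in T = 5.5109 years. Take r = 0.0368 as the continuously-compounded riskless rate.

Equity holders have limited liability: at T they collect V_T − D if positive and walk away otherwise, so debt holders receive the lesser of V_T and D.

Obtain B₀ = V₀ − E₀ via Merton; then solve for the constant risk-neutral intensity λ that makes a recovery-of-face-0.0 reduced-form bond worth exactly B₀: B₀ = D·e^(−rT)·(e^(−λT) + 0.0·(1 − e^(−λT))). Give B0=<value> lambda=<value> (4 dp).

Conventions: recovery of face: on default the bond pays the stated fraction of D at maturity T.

Work the structural quantities from V₀ = 277.5249 against face 87.4936:
d₁ = [ln(V₀/D) + (r + σ²/2)T] / (σ√T)
   = [ln(277.5249/87.4936) + (0.0368 + 0.5·0.3916²)·5.5109] / (0.3916·√5.5109)
   = [1.154345 + 0.625351] / 0.919293 = 1.935940
d₂ = d₁ − σ√T = 1.935940 − 0.919293 = 1.016647
N(d₁) = 0.973562,  N(d₂) = 0.845339,  e^(−rT) = 0.816441
E₀ = V₀·N(d₁) − D·e^(−rT)·N(d₂)
   = 277.5249·0.973562 − 87.4936·0.816441·0.845339 = 209.802429
B₀ = V₀ − E₀ = 277.5249 − 209.802429 = 67.722471
e^(−λT) = (B₀·e^(rT)/D − 0)/(1 − 0) = (67.7225·1.224829/87.4936 − 0)/1 = 0.94805188
λ = −ln(0.94805188)/5.5109 = 0.009680

B0=67.7225 lambda=0.0097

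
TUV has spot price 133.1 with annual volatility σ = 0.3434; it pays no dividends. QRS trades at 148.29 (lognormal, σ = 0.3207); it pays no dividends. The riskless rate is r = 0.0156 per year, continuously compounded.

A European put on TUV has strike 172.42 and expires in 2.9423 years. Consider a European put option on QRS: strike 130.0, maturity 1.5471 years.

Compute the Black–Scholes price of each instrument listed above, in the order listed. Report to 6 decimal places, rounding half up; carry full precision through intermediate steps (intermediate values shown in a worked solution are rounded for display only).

price(TUV put K=172.42) = 52.437048
price(QRS put K=130.0) = 12.669116

[TUV put K=172.42]
σ√T = 0.3434·√2.9423 = 0.589039
d₁ = (ln(S/K) + (r+σ²/2)T) / (σ√T) = (ln(133.1/172.42) + (0.0156+0.3434²/2)·2.9423) / 0.589039 = (-0.258833 + 0.219383) / 0.589039 = -0.066973
d₂ = d₁ − σ√T = -0.066973 − 0.589039 = -0.656011
e^{−rT} = 0.955138
N(−d₁) = 0.526698,  N(−d₂) = 0.744092
price = K·e^{−rT}·N(−d₂) − S·N(−d₁) = 122.540590 − 70.103542 = 52.437048
[QRS put K=130.0]
σ√T = 0.3207·√1.5471 = 0.398895
d₁ = (ln(S/K) + (r+σ²/2)T) / (σ√T) = (ln(148.29/130.0) + (0.0156+0.3207²/2)·1.5471) / 0.398895 = (0.131635 + 0.103693) / 0.398895 = 0.589952
d₂ = d₁ − σ√T = 0.589952 − 0.398895 = 0.191057
e^{−rT} = 0.976154
N(−d₁) = 0.277611,  N(−d₂) = 0.424240
price = K·e^{−rT}·N(−d₂) − S·N(−d₁) = 53.836124 − 41.167008 = 12.669116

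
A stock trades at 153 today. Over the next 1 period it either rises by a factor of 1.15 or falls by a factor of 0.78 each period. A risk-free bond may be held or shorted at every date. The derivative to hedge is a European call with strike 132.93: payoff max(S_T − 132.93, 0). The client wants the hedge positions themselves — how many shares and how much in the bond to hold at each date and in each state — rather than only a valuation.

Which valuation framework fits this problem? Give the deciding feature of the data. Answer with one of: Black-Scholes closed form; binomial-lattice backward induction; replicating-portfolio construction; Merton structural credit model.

Key observation: the deliverable is the dynamic trading strategy on the 1-step tree (spot 153, moves 1.15 and 0.78), so the valuation must go through the node-by-node replicating-portfolio solve.

framework: replicating-portfolio construction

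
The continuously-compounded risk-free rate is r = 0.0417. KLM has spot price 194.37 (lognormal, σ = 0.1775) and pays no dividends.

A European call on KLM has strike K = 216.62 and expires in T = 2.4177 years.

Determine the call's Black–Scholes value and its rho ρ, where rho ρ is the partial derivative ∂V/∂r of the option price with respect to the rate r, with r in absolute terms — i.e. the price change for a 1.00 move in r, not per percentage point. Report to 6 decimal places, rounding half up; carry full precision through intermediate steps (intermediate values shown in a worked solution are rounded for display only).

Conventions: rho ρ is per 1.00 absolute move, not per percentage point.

σ√T = 0.1775·√2.4177 = 0.275994
d₁ = (ln(S/K) + (r+σ²/2)T) / (σ√T) = (ln(194.37/216.62) + (0.0417+0.1775²/2)·2.4177) / 0.275994 = (-0.108381 + 0.138904) / 0.275994 = 0.110594
d₂ = d₁ − σ√T = 0.110594 − 0.275994 = -0.165400
e^{−rT} = 0.904097
N(d₁) = 0.544031,  N(d₂) = 0.434315
Call price V = S·N(d₁) − K·e^{−rT}·N(d₂) = 105.743286 − 85.058612 = 20.684675
ρ = K·T·e^{−rT}·N(d₂) = 205.646206

price = 20.684675
ρ = 205.646206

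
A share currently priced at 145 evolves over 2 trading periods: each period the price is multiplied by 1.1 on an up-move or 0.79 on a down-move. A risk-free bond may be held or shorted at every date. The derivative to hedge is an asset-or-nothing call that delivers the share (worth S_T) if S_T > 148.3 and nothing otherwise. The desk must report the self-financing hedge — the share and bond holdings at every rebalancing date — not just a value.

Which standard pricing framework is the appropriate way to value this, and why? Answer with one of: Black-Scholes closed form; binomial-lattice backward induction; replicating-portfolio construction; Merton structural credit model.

framework: replicating-portfolio construction

Key observation: what is demanded is not a single number but the (Δ, B) position at each node of the 1.1/0.79 tree starting at 145; constructing those positions is the replicating-portfolio method.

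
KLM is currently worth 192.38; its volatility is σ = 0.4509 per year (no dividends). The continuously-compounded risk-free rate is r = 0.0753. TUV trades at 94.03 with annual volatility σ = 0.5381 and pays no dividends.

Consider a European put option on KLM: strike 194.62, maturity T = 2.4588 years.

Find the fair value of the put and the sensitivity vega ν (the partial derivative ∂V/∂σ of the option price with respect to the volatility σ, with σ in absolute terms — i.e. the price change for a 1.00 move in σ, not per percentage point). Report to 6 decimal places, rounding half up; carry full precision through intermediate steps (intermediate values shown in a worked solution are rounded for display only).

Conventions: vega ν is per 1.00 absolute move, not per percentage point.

price = 34.994771
ν = 100.581120

σ√T = 0.4509·√2.4588 = 0.707037
d₁ = (ln(S/K) + (r+σ²/2)T) / (σ√T) = (ln(192.38/194.62) + (0.0753+0.4509²/2)·2.4588) / 0.707037 = (-0.011576 + 0.435098) / 0.707037 = 0.599010
d₂ = d₁ − σ√T = 0.599010 − 0.707037 = -0.108027
e^{−rT} = 0.830982
N(−d₁) = 0.274583,  N(−d₂) = 0.543013
Put price V = K·e^{−rT}·N(−d₂) − S·N(−d₁) = 87.819100 − 52.824330 = 34.994771
φ(d₁) = (1/√(2π))·e^{−d₁²/2} = 0.333423
ν = S·φ(d₁)·√T = 100.581120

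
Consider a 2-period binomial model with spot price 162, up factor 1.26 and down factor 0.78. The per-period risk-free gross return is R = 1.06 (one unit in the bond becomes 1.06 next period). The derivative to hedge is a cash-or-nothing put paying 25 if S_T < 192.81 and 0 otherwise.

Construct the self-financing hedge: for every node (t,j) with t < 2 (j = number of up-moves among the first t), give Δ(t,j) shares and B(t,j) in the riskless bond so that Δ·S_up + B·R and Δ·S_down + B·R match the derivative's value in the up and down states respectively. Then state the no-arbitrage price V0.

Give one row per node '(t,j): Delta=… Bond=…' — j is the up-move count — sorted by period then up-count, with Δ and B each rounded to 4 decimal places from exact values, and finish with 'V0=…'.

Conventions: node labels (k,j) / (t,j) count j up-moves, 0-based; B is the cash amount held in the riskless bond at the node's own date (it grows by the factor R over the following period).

(0,0): Delta=-0.1769 Bond=43.3410
(1,0): Delta=0.0000 Bond=23.5849
(1,1): Delta=-0.2552 Bond=61.9104
V0=14.6788

Under the risk-neutral measure, an up-move has probability p* = (R−d)/(u−d) = 0.5833 and values discount at R = 1.06.
Payoffs at expiry: V(2,0)=25.0000, V(2,1)=25.0000, V(2,2)=0.0000
Node (1,0) S=126.3600: V=(p*·25.0000+(1−p*)·25.0000)/1.06=23.5849; Δ=(25.0000−25.0000)/(159.2136−98.5608)=0.0000; B=V−Δ·S=23.5849
Node (1,1) S=204.1200: V=(p*·0.0000+(1−p*)·25.0000)/1.06=9.8270; Δ=(0.0000−25.0000)/(257.1912−159.2136)=-0.2552; B=V−Δ·S=61.9104
Node (0,0) S=162.0000: V=(p*·9.8270+(1−p*)·23.5849)/1.06=14.6788; Δ=(9.8270−23.5849)/(204.1200−126.3600)=-0.1769; B=V−Δ·S=43.3410
Verification: the root portfolio costs Δ(0,0)·S0 + B(0,0) = 14.6788, matching V0.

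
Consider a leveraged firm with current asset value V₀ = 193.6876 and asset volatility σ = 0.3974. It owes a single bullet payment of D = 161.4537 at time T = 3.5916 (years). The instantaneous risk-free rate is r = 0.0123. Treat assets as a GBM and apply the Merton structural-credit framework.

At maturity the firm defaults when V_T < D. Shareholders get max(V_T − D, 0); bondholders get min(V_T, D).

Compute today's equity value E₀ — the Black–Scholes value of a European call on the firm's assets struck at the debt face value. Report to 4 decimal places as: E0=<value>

Work the structural quantities from V₀ = 193.6876 against face 161.4537:
d₁ = [ln(V₀/D) + (r + σ²/2)T] / (σ√T)
   = [ln(193.6876/161.4537) + (0.0123 + 0.5·0.3974²)·3.5916] / (0.3974·√3.5916)
   = [0.182028 + 0.327782] / 0.753133 = 0.676918
d₂ = d₁ − σ√T = 0.676918 − 0.753133 = -0.076215
N(d₁) = 0.750771,  N(d₂) = 0.469624,  e^(−rT) = 0.956785
E₀ = V₀·N(d₁) − D·e^(−rT)·N(d₂)
   = 193.6876·0.750771 − 161.4537·0.956785·0.469624 = 72.869195

E0=72.8692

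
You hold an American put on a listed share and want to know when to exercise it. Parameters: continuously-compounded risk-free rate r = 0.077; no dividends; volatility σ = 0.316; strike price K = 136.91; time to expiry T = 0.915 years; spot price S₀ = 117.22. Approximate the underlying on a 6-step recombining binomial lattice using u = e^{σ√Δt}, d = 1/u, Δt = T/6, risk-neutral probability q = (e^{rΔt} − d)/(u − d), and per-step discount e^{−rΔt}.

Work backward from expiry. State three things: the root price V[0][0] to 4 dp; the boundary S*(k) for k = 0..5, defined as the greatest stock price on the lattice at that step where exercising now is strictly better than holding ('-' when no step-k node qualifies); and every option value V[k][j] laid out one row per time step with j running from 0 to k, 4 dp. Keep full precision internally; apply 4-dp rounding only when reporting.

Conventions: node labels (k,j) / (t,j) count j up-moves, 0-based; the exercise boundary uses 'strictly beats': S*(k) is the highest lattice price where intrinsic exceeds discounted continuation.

Δt=0.15250  u=1.13134  d=0.88391  q=0.51693  discount=0.98833
step 6 (expiry): payoffs max(K−S,0) = 81.0057 65.3565 45.3267 19.6900 0.0000 0.0000 0.0000
step 5: (k=5,j=0): S=63.2467, K−S=73.6633, hold=72.0650 ⇒ V=73.6633 exercise | (k=5,j=1): S=80.9512, K−S=55.9588, hold=54.3605 ⇒ V=55.9588 exercise | (k=5,j=2): S=103.6117, K−S=33.2983, hold=31.7000 ⇒ V=33.2983 exercise | (k=5,j=3): S=132.6156, K−S=4.2944, hold=9.4007 ⇒ V=9.4007 continue | (k=5,j=4): S=169.7384, K−S=0.0000, hold=0.0000 ⇒ V=0.0000 continue | (k=5,j=5): S=217.2529, K−S=0.0000, hold=0.0000 ⇒ V=0.0000 continue  boundary S*=103.6117
step 4: (k=4,j=0): S=71.5535, K−S=65.3565, hold=63.7583 ⇒ V=65.3565 exercise | (k=4,j=1): S=91.5833, K−S=45.3267, hold=43.7285 ⇒ V=45.3267 exercise | (k=4,j=2): S=117.2200, K−S=19.6900, hold=20.7005 ⇒ V=20.7005 continue | (k=4,j=3): S=150.0332, K−S=0.0000, hold=4.4882 ⇒ V=4.4882 continue | (k=4,j=4): S=192.0317, K−S=0.0000, hold=0.0000 ⇒ V=0.0000 continue  boundary S*=91.5833
step 3: (k=3,j=0): S=80.9512, K−S=55.9588, hold=54.3605 ⇒ V=55.9588 exercise | (k=3,j=1): S=103.6117, K−S=33.2983, hold=32.2162 ⇒ V=33.2983 exercise | (k=3,j=2): S=132.6156, K−S=4.2944, hold=12.1761 ⇒ V=12.1761 continue | (k=3,j=3): S=169.7384, K−S=0.0000, hold=2.1428 ⇒ V=2.1428 continue  boundary S*=103.6117
step 2: (k=2,j=0): S=91.5833, K−S=45.3267, hold=43.7285 ⇒ V=45.3267 exercise | (k=2,j=1): S=117.2200, K−S=19.6900, hold=22.1184 ⇒ V=22.1184 continue | (k=2,j=2): S=150.0332, K−S=0.0000, hold=6.9081 ⇒ V=6.9081 continue  boundary S*=91.5833
step 1: (k=1,j=0): S=103.6117, K−S=33.2983, hold=32.9407 ⇒ V=33.2983 exercise | (k=1,j=1): S=132.6156, K−S=4.2944, hold=14.0894 ⇒ V=14.0894 continue  boundary S*=103.6117
step 0: (k=0,j=0): S=117.2200, K−S=19.6900, hold=23.0959 ⇒ V=23.0959 continue  boundary S*=-

price = 23.0959
boundary = - 103.6117 91.5833 103.6117 91.5833 103.6117
tree:
23.0959
33.2983 14.0894
45.3267 22.1184 6.9081
55.9588 33.2983 12.1761 2.1428
65.3565 45.3267 20.7005 4.4882 0.0000
73.6633 55.9588 33.2983 9.4007 0.0000 0.0000
81.0057 65.3565 45.3267 19.6900 0.0000 0.0000 0.0000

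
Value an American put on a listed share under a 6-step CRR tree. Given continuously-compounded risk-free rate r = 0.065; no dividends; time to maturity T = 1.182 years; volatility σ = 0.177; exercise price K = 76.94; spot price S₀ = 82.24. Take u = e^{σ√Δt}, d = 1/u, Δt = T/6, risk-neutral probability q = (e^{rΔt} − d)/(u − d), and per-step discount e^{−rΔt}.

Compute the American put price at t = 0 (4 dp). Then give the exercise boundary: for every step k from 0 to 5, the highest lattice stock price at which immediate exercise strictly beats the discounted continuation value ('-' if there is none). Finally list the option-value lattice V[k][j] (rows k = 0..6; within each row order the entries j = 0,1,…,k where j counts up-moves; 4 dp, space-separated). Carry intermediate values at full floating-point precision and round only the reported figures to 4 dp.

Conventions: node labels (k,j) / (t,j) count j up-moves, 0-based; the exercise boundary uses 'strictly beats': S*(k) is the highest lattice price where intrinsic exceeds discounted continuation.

price = 2.3046
boundary = - - - 64.9722 60.0633 64.9722
tree:
2.3046
4.1348 0.9328
7.1785 1.8604 0.2321
11.9678 3.6151 0.5372 0.0000
16.8767 6.7687 1.2432 0.0000 0.0000
21.4148 11.9678 2.8770 0.0000 0.0000 0.0000
25.6099 16.8767 6.6577 0.0000 0.0000 0.0000 0.0000

Δt=0.19700  u=1.08173  d=0.92445  q=0.56231  discount=0.98728
step 6 (expiry): payoffs max(K−S,0) = 25.6099 16.8767 6.6577 0.0000 0.0000 0.0000 0.0000
step 5: (k=5,j=0): S=55.5252, K−S=21.4148, hold=20.4358 ⇒ V=21.4148 exercise | (k=5,j=1): S=64.9722, K−S=11.9678, hold=10.9889 ⇒ V=11.9678 exercise | (k=5,j=2): S=76.0264, K−S=0.9136, hold=2.8770 ⇒ V=2.8770 continue | (k=5,j=3): S=88.9614, K−S=0.0000, hold=0.0000 ⇒ V=0.0000 continue | (k=5,j=4): S=104.0971, K−S=0.0000, hold=0.0000 ⇒ V=0.0000 continue | (k=5,j=5): S=121.8080, K−S=0.0000, hold=0.0000 ⇒ V=0.0000 continue  boundary S*=64.9722
step 4: (k=4,j=0): S=60.0633, K−S=16.8767, hold=15.8978 ⇒ V=16.8767 exercise | (k=4,j=1): S=70.2823, K−S=6.6577, hold=6.7687 ⇒ V=6.7687 continue | (k=4,j=2): S=82.2400, K−S=0.0000, hold=1.2432 ⇒ V=1.2432 continue | (k=4,j=3): S=96.2322, K−S=0.0000, hold=0.0000 ⇒ V=0.0000 continue | (k=4,j=4): S=112.6049, K−S=0.0000, hold=0.0000 ⇒ V=0.0000 continue  boundary S*=60.0633
step 3: (k=3,j=0): S=64.9722, K−S=11.9678, hold=11.0505 ⇒ V=11.9678 exercise | (k=3,j=1): S=76.0264, K−S=0.9136, hold=3.6151 ⇒ V=3.6151 continue | (k=3,j=2): S=88.9614, K−S=0.0000, hold=0.5372 ⇒ V=0.5372 continue | (k=3,j=3): S=104.0971, K−S=0.0000, hold=0.0000 ⇒ V=0.0000 continue  boundary S*=64.9722
step 2: (k=2,j=0): S=70.2823, K−S=6.6577, hold=7.1785 ⇒ V=7.1785 continue | (k=2,j=1): S=82.2400, K−S=0.0000, hold=1.8604 ⇒ V=1.8604 continue | (k=2,j=2): S=96.2322, K−S=0.0000, hold=0.2321 ⇒ V=0.2321 continue  boundary S*=-
step 1: (k=1,j=0): S=76.0264, K−S=0.9136, hold=4.1348 ⇒ V=4.1348 continue | (k=1,j=1): S=88.9614, K−S=0.0000, hold=0.9328 ⇒ V=0.9328 continue  boundary S*=-
step 0: (k=0,j=0): S=82.2400, K−S=0.0000, hold=2.3046 ⇒ V=2.3046 continue  boundary S*=-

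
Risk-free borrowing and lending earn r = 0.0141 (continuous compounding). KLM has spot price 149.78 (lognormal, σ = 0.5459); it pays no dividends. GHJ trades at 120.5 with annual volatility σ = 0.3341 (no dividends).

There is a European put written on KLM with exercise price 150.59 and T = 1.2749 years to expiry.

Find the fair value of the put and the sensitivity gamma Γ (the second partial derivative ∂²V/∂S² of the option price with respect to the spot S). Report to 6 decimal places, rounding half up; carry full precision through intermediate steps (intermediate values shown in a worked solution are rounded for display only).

σ√T = 0.5459·√1.2749 = 0.616384
d₁ = (ln(S/K) + (r+σ²/2)T) / (σ√T) = (ln(149.78/150.59) + (0.0141+0.5459²/2)·1.2749) / 0.616384 = (-0.005393 + 0.207941) / 0.616384 = 0.328606
d₂ = d₁ − σ√T = 0.328606 − 0.616384 = -0.287778
e^{−rT} = 0.982185
N(−d₁) = 0.371227,  N(−d₂) = 0.613242
Put price V = K·e^{−rT}·N(−d₂) − S·N(−d₁) = 90.702840 − 55.602363 = 35.100476
φ(d₁) = (1/√(2π))·e^{−d₁²/2} = 0.377974
Γ = φ(d₁) / (S·σ·√T) = 0.004094

price = 35.100476
Γ = 0.004094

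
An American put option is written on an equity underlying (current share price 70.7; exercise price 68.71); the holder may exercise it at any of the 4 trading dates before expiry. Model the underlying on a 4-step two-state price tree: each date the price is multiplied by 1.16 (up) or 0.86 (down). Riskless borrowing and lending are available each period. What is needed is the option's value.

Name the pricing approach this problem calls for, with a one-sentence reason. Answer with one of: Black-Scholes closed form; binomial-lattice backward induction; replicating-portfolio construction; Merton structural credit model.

Key observation: the defining feature is the embedded early-exercise option across 4 discrete dates on the spot-70.7 tree; pricing the strike-68.71 put means working backward with an exercise test at every node.

framework: binomial-lattice backward induction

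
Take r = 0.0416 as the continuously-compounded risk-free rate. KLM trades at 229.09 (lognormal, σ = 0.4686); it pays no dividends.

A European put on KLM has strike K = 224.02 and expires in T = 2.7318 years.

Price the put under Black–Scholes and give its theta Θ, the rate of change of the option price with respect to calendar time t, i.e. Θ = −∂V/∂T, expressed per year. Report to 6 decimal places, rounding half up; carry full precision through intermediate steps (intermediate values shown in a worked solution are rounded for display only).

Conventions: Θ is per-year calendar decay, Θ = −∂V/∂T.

σ√T = 0.4686·√2.7318 = 0.774509
d₁ = (ln(S/K) + (r+σ²/2)T) / (σ√T) = (ln(229.09/224.02) + (0.0416+0.4686²/2)·2.7318) / 0.774509 = (0.022380 + 0.413575) / 0.774509 = 0.562879
d₂ = d₁ − σ√T = 0.562879 − 0.774509 = -0.211631
e^{−rT} = 0.892577
N(−d₁) = 0.286759,  N(−d₂) = 0.583802
Put price V = K·e^{−rT}·N(−d₂) − S·N(−d₁) = 116.734226 − 65.693554 = 51.040672
φ(d₁) = (1/√(2π))·e^{−d₁²/2} = 0.340495
Θ = −S·φ(d₁)·σ/(2√T) + r·K·e^{−rT}·N(−d₂) = −11.057698 + 4.856144 = -6.201554

price = 51.040672
Θ = -6.201554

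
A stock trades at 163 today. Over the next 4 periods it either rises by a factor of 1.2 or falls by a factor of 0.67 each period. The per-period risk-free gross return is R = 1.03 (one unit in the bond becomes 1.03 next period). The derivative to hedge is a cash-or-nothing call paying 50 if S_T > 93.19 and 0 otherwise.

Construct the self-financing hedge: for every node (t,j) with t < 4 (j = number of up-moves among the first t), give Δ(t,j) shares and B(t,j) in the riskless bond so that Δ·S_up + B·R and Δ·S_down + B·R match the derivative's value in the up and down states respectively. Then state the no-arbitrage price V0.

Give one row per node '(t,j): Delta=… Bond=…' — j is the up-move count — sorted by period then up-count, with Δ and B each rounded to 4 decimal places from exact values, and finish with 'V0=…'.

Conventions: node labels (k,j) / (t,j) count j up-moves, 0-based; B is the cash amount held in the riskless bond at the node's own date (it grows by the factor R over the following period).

No-arbitrage ⇒ martingale measure with p* = (R−d)/(u−d) = 0.6792.
Payoffs at expiry: V(4,0)=0.0000, V(4,1)=0.0000, V(4,2)=50.0000, V(4,3)=50.0000, V(4,4)=50.0000
(3,0): S=49.0244. Δ = (V_up−V_dn)/(S_up−S_dn) = (0.0000−0.0000)/(58.8292−32.8463) = 0.0000. V = [p*·0.0000 + (1−p*)·0.0000]/1.03 = 0.0000. B = V − Δ·S = 0.0000.
(3,1): S=87.8048. Δ = (V_up−V_dn)/(S_up−S_dn) = (50.0000−0.0000)/(105.3658−58.8292) = 1.0744. V = [p*·50.0000 + (1−p*)·0.0000]/1.03 = 32.9731. B = V − Δ·S = -61.3666.
(3,2): S=157.2624. Δ = (V_up−V_dn)/(S_up−S_dn) = (50.0000−50.0000)/(188.7149−105.3658) = 0.0000. V = [p*·50.0000 + (1−p*)·50.0000]/1.03 = 48.5437. B = V − Δ·S = 48.5437.
(3,3): S=281.6640. Δ = (V_up−V_dn)/(S_up−S_dn) = (50.0000−50.0000)/(337.9968−188.7149) = 0.0000. V = [p*·50.0000 + (1−p*)·50.0000]/1.03 = 48.5437. B = V − Δ·S = 48.5437.
(2,0): S=73.1707. Δ = (V_up−V_dn)/(S_up−S_dn) = (32.9731−0.0000)/(87.8048−49.0244) = 0.8502. V = [p*·32.9731 + (1−p*)·0.0000]/1.03 = 21.7445. B = V − Δ·S = -40.4689.
(2,1): S=131.0520. Δ = (V_up−V_dn)/(S_up−S_dn) = (48.5437−32.9731)/(157.2624−87.8048) = 0.2242. V = [p*·48.5437 + (1−p*)·32.9731]/1.03 = 42.2809. B = V − Δ·S = 12.9024.
(2,2): S=234.7200. Δ = (V_up−V_dn)/(S_up−S_dn) = (48.5437−48.5437)/(281.6640−157.2624) = 0.0000. V = [p*·48.5437 + (1−p*)·48.5437]/1.03 = 47.1298. B = V − Δ·S = 47.1298.
(1,0): S=109.2100. Δ = (V_up−V_dn)/(S_up−S_dn) = (42.2809−21.7445)/(131.0520−73.1707) = 0.3548. V = [p*·42.2809 + (1−p*)·21.7445]/1.03 = 34.6541. B = V − Δ·S = -4.0939.
(1,1): S=195.6000. Δ = (V_up−V_dn)/(S_up−S_dn) = (47.1298−42.2809)/(234.7200−131.0520) = 0.0468. V = [p*·47.1298 + (1−p*)·42.2809]/1.03 = 44.2471. B = V − Δ·S = 35.0982.
(0,0): S=163.0000. Δ = (V_up−V_dn)/(S_up−S_dn) = (44.2471−34.6541)/(195.6000−109.2100) = 0.1110. V = [p*·44.2471 + (1−p*)·34.6541]/1.03 = 39.9710. B = V − Δ·S = 21.8711.
As a check, the time-0 holding Δ(0,0)·S0 + B(0,0) comes to 39.9710 — exactly V0.

(0,0): Delta=0.1110 Bond=21.8711
(1,0): Delta=0.3548 Bond=-4.0939
(1,1): Delta=0.0468 Bond=35.0982
(2,0): Delta=0.8502 Bond=-40.4689
(2,1): Delta=0.2242 Bond=12.9024
(2,2): Delta=0.0000 Bond=47.1298
(3,0): Delta=0.0000 Bond=0.0000
(3,1): Delta=1.0744 Bond=-61.3666
(3,2): Delta=0.0000 Bond=48.5437
(3,3): Delta=0.0000 Bond=48.5437
V0=39.9710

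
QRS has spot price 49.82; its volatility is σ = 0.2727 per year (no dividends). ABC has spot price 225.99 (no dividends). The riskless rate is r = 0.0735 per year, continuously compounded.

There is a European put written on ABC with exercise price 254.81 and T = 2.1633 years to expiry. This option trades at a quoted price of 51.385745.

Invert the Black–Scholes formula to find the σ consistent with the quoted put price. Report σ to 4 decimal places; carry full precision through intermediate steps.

sigma = 0.4348

At σ = 0.4348 the Black–Scholes value reproduces the quote:
σ√T = 0.4348·√2.1633 = 0.639511
d₁ = (ln(S/K) + (r+σ²/2)T) / (σ√T) = (ln(225.99/254.81) + (0.0735+0.4348²/2)·2.1633) / 0.639511 = (-0.120027 + 0.363490) / 0.639511 = 0.380701
d₂ = d₁ − σ√T = 0.380701 − 0.639511 = -0.258810
e^{−rT} = 0.852994
N(−d₁) = 0.351713,  N(−d₂) = 0.602109
V = K·e^{−rT}·N(−d₂) − S·N(−d₁) = 130.869297 − 79.483552 = 51.385745 (equal to the quote); since ∂V/∂σ > 0 for all σ, the implied volatility is unique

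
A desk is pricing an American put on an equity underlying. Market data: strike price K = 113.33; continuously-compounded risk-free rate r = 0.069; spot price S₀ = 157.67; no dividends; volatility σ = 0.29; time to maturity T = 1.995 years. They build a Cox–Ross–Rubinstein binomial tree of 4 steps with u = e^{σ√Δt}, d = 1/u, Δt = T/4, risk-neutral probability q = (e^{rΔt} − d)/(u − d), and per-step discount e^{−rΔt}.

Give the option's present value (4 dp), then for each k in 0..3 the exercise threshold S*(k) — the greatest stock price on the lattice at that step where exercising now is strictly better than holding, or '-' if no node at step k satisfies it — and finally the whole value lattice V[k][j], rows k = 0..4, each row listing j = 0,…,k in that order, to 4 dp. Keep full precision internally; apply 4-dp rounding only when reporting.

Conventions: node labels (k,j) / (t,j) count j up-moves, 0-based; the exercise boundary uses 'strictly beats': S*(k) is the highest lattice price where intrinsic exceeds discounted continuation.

price = 3.7841
boundary = - - - 85.2929
tree:
3.7841
7.4971 0.7903
14.6368 1.7548 0.0000
28.0371 3.8963 0.0000 0.0000
43.8328 8.6513 0.0000 0.0000 0.0000

Δt=0.49875, u=1.22729, d=0.81481, q=0.53386, disc=e^(-rΔt)=0.96617
k=4 terminal: V=max(K-S,0) → 43.8328 8.6513 0.0000 0.0000 0.0000
k=3: j=0 S=85.2929 intr=28.0371 cont=24.2034 V=28.0371[EX]; j=1 S=128.4706 intr=0.0000 cont=3.8963 V=3.8963[hold]; j=2 S=193.5060 intr=0.0000 cont=0.0000 V=0.0000[hold]; j=3 S=291.4643 intr=0.0000 cont=0.0000 V=0.0000[hold]  S*(3)=85.2929
k=2: j=0 S=104.6787 intr=8.6513 cont=14.6368 V=14.6368[hold]; j=1 S=157.6700 intr=0.0000 cont=1.7548 V=1.7548[hold]; j=2 S=237.4871 intr=0.0000 cont=0.0000 V=0.0000[hold]  S*(2)=-
k=1: j=0 S=128.4706 intr=0.0000 cont=7.4971 V=7.4971[hold]; j=1 S=193.5060 intr=0.0000 cont=0.7903 V=0.7903[hold]  S*(1)=-
k=0: j=0 S=157.6700 intr=0.0000 cont=3.7841 V=3.7841[hold]  S*(0)=-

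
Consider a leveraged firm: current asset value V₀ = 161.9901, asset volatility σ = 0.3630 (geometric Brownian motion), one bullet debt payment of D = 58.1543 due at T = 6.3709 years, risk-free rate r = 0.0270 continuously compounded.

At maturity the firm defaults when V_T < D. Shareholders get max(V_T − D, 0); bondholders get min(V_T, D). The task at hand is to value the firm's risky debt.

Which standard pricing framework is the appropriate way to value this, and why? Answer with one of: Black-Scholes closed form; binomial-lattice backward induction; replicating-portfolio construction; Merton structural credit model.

Key observation: with the firm-asset dynamics (V₀ = 161.9901) and a single zero-coupon liability of face 58.1543 given, debt value, spread, and default probability all derive from the option view of the balance sheet.

framework: Merton structural credit model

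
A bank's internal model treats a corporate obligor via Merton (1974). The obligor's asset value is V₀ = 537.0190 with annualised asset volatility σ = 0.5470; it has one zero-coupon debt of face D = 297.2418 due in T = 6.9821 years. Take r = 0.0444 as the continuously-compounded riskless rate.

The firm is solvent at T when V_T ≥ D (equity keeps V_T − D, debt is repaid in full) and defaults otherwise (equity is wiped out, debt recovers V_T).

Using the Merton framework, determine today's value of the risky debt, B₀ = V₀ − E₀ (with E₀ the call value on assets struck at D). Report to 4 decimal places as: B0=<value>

B0=148.2522

With assets at 537.0190 and a single debt payment of 297.2418 at 6.9821 years:
d₁ = [ln(V₀/D) + (r + σ²/2)T] / (σ√T)
   = [ln(537.0190/297.2418) + (0.0444 + 0.5·0.5470²)·6.9821] / (0.5470·√6.9821)
   = [0.591488 + 1.354559] / 1.445374 = 1.346396
d₂ = d₁ − σ√T = 1.346396 − 1.445374 = -0.098978
N(d₁) = 0.910913,  N(d₂) = 0.460578,  e^(−rT) = 0.733443
E₀ = V₀·N(d₁) − D·e^(−rT)·N(d₂)
   = 537.0190·0.910913 − 297.2418·0.733443·0.460578 = 388.766839
B₀ = V₀ − E₀ = 537.0190 − 388.766839 = 148.252161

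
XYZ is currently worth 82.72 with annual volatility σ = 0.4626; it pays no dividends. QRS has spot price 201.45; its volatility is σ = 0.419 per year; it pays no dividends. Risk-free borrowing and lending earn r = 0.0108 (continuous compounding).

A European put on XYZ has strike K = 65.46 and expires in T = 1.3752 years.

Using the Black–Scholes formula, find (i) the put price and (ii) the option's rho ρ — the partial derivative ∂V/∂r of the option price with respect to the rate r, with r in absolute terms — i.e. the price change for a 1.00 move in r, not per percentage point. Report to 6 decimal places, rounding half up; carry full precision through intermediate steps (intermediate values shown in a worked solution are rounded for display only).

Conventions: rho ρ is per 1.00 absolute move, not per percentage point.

σ√T = 0.4626·√1.3752 = 0.542486
d₁ = (ln(S/K) + (r+σ²/2)T) / (σ√T) = (ln(82.72/65.46) + (0.0108+0.4626²/2)·1.3752) / 0.542486 = (0.234022 + 0.161998) / 0.542486 = 0.730009
d₂ = d₁ − σ√T = 0.730009 − 0.542486 = 0.187523
e^{−rT} = 0.985258
N(−d₁) = 0.232692,  N(−d₂) = 0.425625
Put price V = K·e^{−rT}·N(−d₂) − S·N(−d₁) = 27.450680 − 19.248303 = 8.202378
ρ = −K·T·e^{−rT}·N(−d₂) = -37.750176

price = 8.202378
ρ = -37.750176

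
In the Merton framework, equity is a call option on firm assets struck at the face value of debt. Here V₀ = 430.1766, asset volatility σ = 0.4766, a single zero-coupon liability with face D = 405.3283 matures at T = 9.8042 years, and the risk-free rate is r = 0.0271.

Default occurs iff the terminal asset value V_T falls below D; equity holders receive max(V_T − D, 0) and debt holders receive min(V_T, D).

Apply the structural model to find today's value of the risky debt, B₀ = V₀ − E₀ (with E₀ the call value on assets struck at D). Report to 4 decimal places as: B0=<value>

Equity is a call on the firm's assets struck at D = 405.3283:
d₁ = [ln(V₀/D) + (r + σ²/2)T] / (σ√T)
   = [ln(430.1766/405.3283) + (0.0271 + 0.5·0.4766²)·9.8042] / (0.4766·√9.8042)
   = [0.059498 + 1.379194] / 1.492314 = 0.964068
d₂ = d₁ − σ√T = 0.964068 − 1.492314 = -0.528245
N(d₁) = 0.832494,  N(d₂) = 0.298665,  e^(−rT) = 0.766674
E₀ = V₀·N(d₁) − D·e^(−rT)·N(d₂)
   = 430.1766·0.832494 − 405.3283·0.766674·0.298665 = 265.308133
B₀ = V₀ − E₀ = 430.1766 − 265.308133 = 164.868467

B0=164.8685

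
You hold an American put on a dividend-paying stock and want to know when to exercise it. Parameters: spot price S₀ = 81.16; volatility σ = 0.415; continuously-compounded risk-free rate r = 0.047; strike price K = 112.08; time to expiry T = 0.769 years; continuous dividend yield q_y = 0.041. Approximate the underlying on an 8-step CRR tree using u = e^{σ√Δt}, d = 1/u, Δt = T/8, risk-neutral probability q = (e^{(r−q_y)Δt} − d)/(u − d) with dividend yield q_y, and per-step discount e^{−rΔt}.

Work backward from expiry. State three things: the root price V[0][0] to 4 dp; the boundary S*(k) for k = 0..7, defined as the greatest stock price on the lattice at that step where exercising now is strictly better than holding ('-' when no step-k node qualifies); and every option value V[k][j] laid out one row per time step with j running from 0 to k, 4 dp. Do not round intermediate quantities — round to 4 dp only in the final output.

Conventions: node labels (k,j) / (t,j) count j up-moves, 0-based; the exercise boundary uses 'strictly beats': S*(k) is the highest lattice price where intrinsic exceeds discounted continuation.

price = 33.6541
boundary = - - 62.7456 55.1702 62.7456 71.3613 81.1600 92.3042
tree:
33.6541
41.3344 25.3215
49.3344 32.7155 17.2313
56.9098 40.8970 23.8088 9.9834
63.5707 49.3344 31.7808 15.0524 4.3661
69.4274 56.9098 40.7187 22.0127 7.3522 1.0423
74.5770 63.5707 49.3344 30.9200 12.1848 1.9760 0.0000
79.1048 69.4274 56.9098 40.7187 19.7758 3.7460 0.0000 0.0000
83.0860 74.5770 63.5707 49.3344 30.9200 7.1015 0.0000 0.0000 0.0000

Δt=0.09613  u=1.13731  d=0.87927  q=0.47011  discount=0.99549
step 8 (expiry): payoffs max(K−S,0) = 83.0860 74.5770 63.5707 49.3344 30.9200 7.1015 0.0000 0.0000 0.0000
step 7: (k=7,j=0): S=32.9752, K−S=79.1048, hold=78.7293 ⇒ V=79.1048 exercise | (k=7,j=1): S=42.6526, K−S=69.4274, hold=69.0899 ⇒ V=69.4274 exercise | (k=7,j=2): S=55.1702, K−S=56.9098, hold=56.6216 ⇒ V=56.9098 exercise | (k=7,j=3): S=71.3613, K−S=40.7187, hold=40.4942 ⇒ V=40.7187 exercise | (k=7,j=4): S=92.3042, K−S=19.7758, hold=19.6337 ⇒ V=19.7758 exercise | (k=7,j=5): S=119.3933, K−S=0.0000, hold=3.7460 ⇒ V=3.7460 continue | (k=7,j=6): S=154.4324, K−S=0.0000, hold=0.0000 ⇒ V=0.0000 continue | (k=7,j=7): S=199.7546, K−S=0.0000, hold=0.0000 ⇒ V=0.0000 continue  boundary S*=92.3042
step 6: (k=6,j=0): S=37.5030, K−S=74.5770, hold=74.2192 ⇒ V=74.5770 exercise | (k=6,j=1): S=48.5093, K−S=63.5707, hold=63.2563 ⇒ V=63.5707 exercise | (k=6,j=2): S=62.7456, K−S=49.3344, hold=49.0759 ⇒ V=49.3344 exercise | (k=6,j=3): S=81.1600, K−S=30.9200, hold=30.7340 ⇒ V=30.9200 exercise | (k=6,j=4): S=104.9785, K−S=7.1015, hold=12.1848 ⇒ V=12.1848 continue | (k=6,j=5): S=135.7873, K−S=0.0000, hold=1.9760 ⇒ V=1.9760 continue | (k=6,j=6): S=175.6376, K−S=0.0000, hold=0.0000 ⇒ V=0.0000 continue  boundary S*=81.1600
step 5: (k=5,j=0): S=42.6526, K−S=69.4274, hold=69.0899 ⇒ V=69.4274 exercise | (k=5,j=1): S=55.1702, K−S=56.9098, hold=56.6216 ⇒ V=56.9098 exercise | (k=5,j=2): S=71.3613, K−S=40.7187, hold=40.4942 ⇒ V=40.7187 exercise | (k=5,j=3): S=92.3042, K−S=19.7758, hold=22.0127 ⇒ V=22.0127 continue | (k=5,j=4): S=119.3933, K−S=0.0000, hold=7.3522 ⇒ V=7.3522 continue | (k=5,j=5): S=154.4324, K−S=0.0000, hold=1.0423 ⇒ V=1.0423 continue  boundary S*=71.3613
step 4: (k=4,j=0): S=48.5093, K−S=63.5707, hold=63.2563 ⇒ V=63.5707 exercise | (k=4,j=1): S=62.7456, K−S=49.3344, hold=49.0759 ⇒ V=49.3344 exercise | (k=4,j=2): S=81.1600, K−S=30.9200, hold=31.7808 ⇒ V=31.7808 continue | (k=4,j=3): S=104.9785, K−S=7.1015, hold=15.0524 ⇒ V=15.0524 continue | (k=4,j=4): S=135.7873, K−S=0.0000, hold=4.3661 ⇒ V=4.3661 continue  boundary S*=62.7456
step 3: (k=3,j=0): S=55.1702, K−S=56.9098, hold=56.6216 ⇒ V=56.9098 exercise | (k=3,j=1): S=71.3613, K−S=40.7187, hold=40.8970 ⇒ V=40.8970 continue | (k=3,j=2): S=92.3042, K−S=19.7758, hold=23.8088 ⇒ V=23.8088 continue | (k=3,j=3): S=119.3933, K−S=0.0000, hold=9.9834 ⇒ V=9.9834 continue  boundary S*=55.1702
step 2: (k=2,j=0): S=62.7456, K−S=49.3344, hold=49.1594 ⇒ V=49.3344 exercise | (k=2,j=1): S=81.1600, K−S=30.9200, hold=32.7155 ⇒ V=32.7155 continue | (k=2,j=2): S=104.9785, K−S=7.1015, hold=17.2313 ⇒ V=17.2313 continue  boundary S*=62.7456
step 1: (k=1,j=0): S=71.3613, K−S=40.7187, hold=41.3344 ⇒ V=41.3344 continue | (k=1,j=1): S=92.3042, K−S=19.7758, hold=25.3215 ⇒ V=25.3215 continue  boundary S*=-
step 0: (k=0,j=0): S=81.1600, K−S=30.9200, hold=33.6541 ⇒ V=33.6541 continue  boundary S*=-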